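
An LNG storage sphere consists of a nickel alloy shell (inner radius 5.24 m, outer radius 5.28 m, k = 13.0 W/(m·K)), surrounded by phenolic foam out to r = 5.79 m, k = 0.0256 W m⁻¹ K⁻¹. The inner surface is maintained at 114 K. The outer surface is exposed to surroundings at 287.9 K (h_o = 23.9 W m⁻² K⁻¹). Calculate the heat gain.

Resistance network (inner→outer):
  R_nickel alloy = (1/5.24 − 1/5.28)/(4πk) = 0.001446/(4π·13.0) = 8.850×10^-6 K/W
  R_phenolic foam = (1/5.28 − 1/5.79)/(4πk) = 0.01668/(4π·0.0256) = 0.05186 K/W
  R_conv,out = 1/(4πr²h) = 1/(4π·5.79²·23.9) = 9.932×10^-5 K/W
ΣR = 8.850×10^-6 + 0.05186 + 9.932×10^-5 = 0.05197 K/W
Q = ΔT/ΣR = (114 K − 287.9 K)/0.05197 = -3350 W
(Negative Q ⇒ heat flows inward; heat gain = 3350 W.)

Q = 3.35 kW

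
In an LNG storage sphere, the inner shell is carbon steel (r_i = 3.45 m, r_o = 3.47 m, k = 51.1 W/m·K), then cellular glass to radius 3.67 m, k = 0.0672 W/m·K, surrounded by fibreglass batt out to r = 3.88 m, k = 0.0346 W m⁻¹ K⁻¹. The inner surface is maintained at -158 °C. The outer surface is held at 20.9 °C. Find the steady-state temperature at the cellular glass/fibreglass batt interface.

Treat each layer as a resistance in series:
  R_carbon steel = (1/3.45 − 1/3.47)/(4πk) = 0.001671/(4π·51.1) = 2.602×10^-6 K/W
  R_cellular glass = (1/3.47 − 1/3.67)/(4πk) = 0.01570/(4π·0.0672) = 0.01860 K/W
  R_fibreglass batt = (1/3.67 − 1/3.88)/(4πk) = 0.01475/(4π·0.0346) = 0.03392 K/W
ΣR = 2.602×10^-6 + 0.01860 + 0.03392 = 0.05252 K/W
Q = ΔT/ΣR = (-158 °C − 20.9 °C)/0.05252 = -3406 W
From the inner boundary to the cellular glass/fibreglass batt interface, ΣR_partial = 0.01860 K/W.
T_interface = T_in − Q·ΣR_partial = -158 °C − (-3406)(0.01860) = -94.6 °C

T = -94.6 °C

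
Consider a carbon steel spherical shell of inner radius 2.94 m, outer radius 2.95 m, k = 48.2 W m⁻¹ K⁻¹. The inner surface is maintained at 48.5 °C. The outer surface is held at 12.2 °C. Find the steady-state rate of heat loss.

Q = 19100 kW

Q = 4πk·ΔT/(1/r₁ − 1/r₂) = 4π × 48.2 × 36.3 / (1/2.94 − 1/2.95) = 1.91×10^7 W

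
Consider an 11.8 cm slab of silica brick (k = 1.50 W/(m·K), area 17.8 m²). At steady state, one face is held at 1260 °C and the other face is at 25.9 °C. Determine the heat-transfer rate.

Q = 2.79×10^5 W

Q = kA·ΔT/L = 1.50 × 17.8 × |1260 °C − 25.9 °C| / 0.118 = 2.79×10^5 W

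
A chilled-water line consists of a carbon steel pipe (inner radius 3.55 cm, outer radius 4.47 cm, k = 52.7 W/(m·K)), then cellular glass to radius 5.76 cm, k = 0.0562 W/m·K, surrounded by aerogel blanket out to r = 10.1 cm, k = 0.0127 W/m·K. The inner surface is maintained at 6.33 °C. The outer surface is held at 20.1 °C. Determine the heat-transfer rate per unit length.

Series thermal resistances, inner to outer:
  R'_carbon steel = ln(0.0447/0.0355)/(2πk) = 0.2304/(2π·52.7) = 6.959×10^-4 m·K/W
  R'_cellular glass = ln(0.0576/0.0447)/(2πk) = 0.2535/(2π·0.0562) = 0.7180 m·K/W
  R'_aerogel blanket = ln(0.101/0.0576)/(2πk) = 0.5616/(2π·0.0127) = 7.038 m·K/W
ΣR = 6.959×10^-4 + 0.7180 + 7.038 = 7.757 m·K/W
Q' = ΔT/ΣR = (6.33 °C − 20.1 °C)/7.757 = -1.78 W/m
(Negative Q' ⇒ heat flows inward; heat gain = 1.78 W/m.)

Q' = 1.78 W/m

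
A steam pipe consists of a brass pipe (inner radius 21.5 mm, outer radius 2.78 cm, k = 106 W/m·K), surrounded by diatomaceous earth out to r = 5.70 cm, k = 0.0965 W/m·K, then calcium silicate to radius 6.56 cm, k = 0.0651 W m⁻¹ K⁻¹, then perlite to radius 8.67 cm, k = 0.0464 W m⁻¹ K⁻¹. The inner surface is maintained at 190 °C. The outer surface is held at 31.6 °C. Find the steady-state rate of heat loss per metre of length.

Q' = 63.7 W/m

Series thermal resistances, inner to outer:
  R'_brass = ln(0.0278/0.0215)/(2πk) = 0.2570/(2π·106) = 3.859×10^-4 m·K/W
  R'_diatomaceous earth = ln(0.0570/0.0278)/(2πk) = 0.7180/(2π·0.0965) = 1.184 m·K/W
  R'_calcium silicate = ln(0.0656/0.0570)/(2πk) = 0.1405/(2π·0.0651) = 0.3436 m·K/W
  R'_perlite = ln(0.0867/0.0656)/(2πk) = 0.2789/(2π·0.0464) = 0.9566 m·K/W
ΣR = 3.859×10^-4 + 1.184 + 0.3436 + 0.9566 = 2.485 m·K/W
Q' = ΔT/ΣR = (190 °C − 31.6 °C)/2.485 = 63.7 W/m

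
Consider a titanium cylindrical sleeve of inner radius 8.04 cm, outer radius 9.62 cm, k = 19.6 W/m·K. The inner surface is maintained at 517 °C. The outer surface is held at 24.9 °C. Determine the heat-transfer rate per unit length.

Q' = 338 kW/m

Q' = 2πk·ΔT/ln(r₂/r₁) = 2π × 19.6 × 492.1 / ln(0.0962/0.0804) = 3.38×10^5 W/m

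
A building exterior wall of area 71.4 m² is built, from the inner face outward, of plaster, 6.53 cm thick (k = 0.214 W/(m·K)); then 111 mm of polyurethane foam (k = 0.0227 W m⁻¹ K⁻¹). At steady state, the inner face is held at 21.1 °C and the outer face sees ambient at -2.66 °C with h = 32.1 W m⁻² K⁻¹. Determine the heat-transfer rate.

Q = 325 W

Resistance network (inner→outer):
  R_plaster = L/(kA) = 0.0653/(0.214·71.4) = 0.004274 K/W
  R_polyurethane foam = L/(kA) = 0.111/(0.0227·71.4) = 0.06849 K/W
  R_conv,out = 1/(hA) = 1/(32.1·71.4) = 4.363×10^-4 K/W
ΣR = 0.004274 + 0.06849 + 4.363×10^-4 = 0.07320 K/W
Q = ΔT/ΣR = (21.1 °C − -2.66 °C)/0.07320 = 325 W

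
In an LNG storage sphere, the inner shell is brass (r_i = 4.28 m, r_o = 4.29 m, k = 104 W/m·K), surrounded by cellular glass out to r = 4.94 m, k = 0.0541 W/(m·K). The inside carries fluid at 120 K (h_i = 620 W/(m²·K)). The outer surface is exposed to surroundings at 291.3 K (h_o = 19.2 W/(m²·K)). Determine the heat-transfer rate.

Q = 3.78 kW

Treat each layer as a resistance in series:
  R_conv,in = 1/(4πr²h) = 1/(4π·4.28²·620) = 7.007×10^-6 K/W
  R_brass = (1/4.28 − 1/4.29)/(4πk) = 5.446×10^-4/(4π·104) = 4.167×10^-7 K/W
  R_cellular glass = (1/4.29 − 1/4.94)/(4πk) = 0.03067/(4π·0.0541) = 0.04512 K/W
  R_conv,out = 1/(4πr²h) = 1/(4π·4.94²·19.2) = 1.698×10^-4 K/W
ΣR = 7.007×10^-6 + 4.167×10^-7 + 0.04512 + 1.698×10^-4 = 0.04530 K/W
Q = ΔT/ΣR = (120 K − 291.3 K)/0.04530 = -3780 W
(Negative Q ⇒ heat flows inward; heat gain = 3780 W.)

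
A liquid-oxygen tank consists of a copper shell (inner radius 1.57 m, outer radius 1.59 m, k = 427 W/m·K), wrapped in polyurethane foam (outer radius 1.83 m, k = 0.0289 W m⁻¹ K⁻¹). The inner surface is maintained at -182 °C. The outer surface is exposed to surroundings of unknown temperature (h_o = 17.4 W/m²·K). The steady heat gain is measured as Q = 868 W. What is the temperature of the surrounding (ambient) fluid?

T_out = 16.3 °C

Series resistances:
  R_copper = (1/1.57 − 1/1.59)/(4πk) = 0.008012/(4π·427) = 1.493×10^-6 K/W
  R_polyurethane foam = (1/1.59 − 1/1.83)/(4πk) = 0.08248/(4π·0.0289) = 0.2271 K/W
  R_conv,out = 1/(4πr²h) = 1/(4π·1.83²·17.4) = 0.001366 K/W
ΣR = 0.2285 K/W
ΔT = Q·ΣR = 868 × 0.2285 = 198.3 K
Heat flows inward, so T_out = T_in + ΔT = -182 + 198.3 = 16.3 °C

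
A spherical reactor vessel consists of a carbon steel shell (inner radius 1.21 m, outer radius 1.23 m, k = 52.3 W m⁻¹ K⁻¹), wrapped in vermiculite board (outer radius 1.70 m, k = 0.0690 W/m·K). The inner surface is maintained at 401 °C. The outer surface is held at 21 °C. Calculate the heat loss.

Treat each layer as a resistance in series:
  R_carbon steel = (1/1.21 − 1/1.23)/(4πk) = 0.01344/(4π·52.3) = 2.045×10^-5 K/W
  R_vermiculite board = (1/1.23 − 1/1.70)/(4πk) = 0.2248/(4π·0.0690) = 0.2592 K/W
ΣR = 2.045×10^-5 + 0.2592 = 0.2592 K/W
Q = ΔT/ΣR = (401 °C − 21 °C)/0.2592 = 1470 W

Q = 1470 W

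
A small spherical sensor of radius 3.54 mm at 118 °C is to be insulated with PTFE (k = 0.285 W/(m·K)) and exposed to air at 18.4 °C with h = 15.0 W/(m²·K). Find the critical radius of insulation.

For a sphere, r_cr = 2k_ins/h = 2·0.285/15.0 = 0.0380 m = 3.80 cm

r_cr = 3.80 cm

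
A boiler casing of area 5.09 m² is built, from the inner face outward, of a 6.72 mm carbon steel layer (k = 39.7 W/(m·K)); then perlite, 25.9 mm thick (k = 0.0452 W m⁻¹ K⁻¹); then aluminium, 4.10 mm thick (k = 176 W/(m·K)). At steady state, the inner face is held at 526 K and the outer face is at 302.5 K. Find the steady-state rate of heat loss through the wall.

Q = 1980 W

Series thermal resistances, inner to outer:
  R_carbon steel = L/(kA) = 0.00672/(39.7·5.09) = 3.326×10^-5 K/W
  R_perlite = L/(kA) = 0.0259/(0.0452·5.09) = 0.1126 K/W
  R_aluminium = L/(kA) = 0.00410/(176·5.09) = 4.577×10^-6 K/W
ΣR = 3.326×10^-5 + 0.1126 + 4.577×10^-6 = 0.1126 K/W
Q = ΔT/ΣR = (526 K − 302.5 K)/0.1126 = 1980 W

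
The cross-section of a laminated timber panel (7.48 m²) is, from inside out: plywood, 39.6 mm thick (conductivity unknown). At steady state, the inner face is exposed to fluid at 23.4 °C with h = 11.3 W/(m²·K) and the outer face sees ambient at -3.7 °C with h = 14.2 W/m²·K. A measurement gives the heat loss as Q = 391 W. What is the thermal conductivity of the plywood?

k = 0.110 W/m·K

ΣR = ΔT/Q = |23.4 − -3.7|/391 = 0.06931 K/W
Known resistances:
  R_conv,in = 1/(hA) = 1/(11.3·7.48) = 0.01183 K/W
  R_conv,out = 1/(hA) = 1/(14.2·7.48) = 0.009415 K/W
R_plywood = ΣR − ΣR_known = 0.06931 − 0.02124 = 0.04807 K/W
L/(kA) = 0.04807 ⇒ k = 0.0396/(0.04807·7.48) = 0.110 W/m·K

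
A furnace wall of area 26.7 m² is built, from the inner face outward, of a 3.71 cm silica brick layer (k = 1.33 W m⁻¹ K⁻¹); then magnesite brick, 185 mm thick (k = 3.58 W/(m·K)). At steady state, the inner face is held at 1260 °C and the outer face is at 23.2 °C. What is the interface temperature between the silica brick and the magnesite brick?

T = 826 °C

Resistance network (inner→outer):
  R_silica brick = L/(kA) = 0.0371/(1.33·26.7) = 0.001045 K/W
  R_magnesite brick = L/(kA) = 0.185/(3.58·26.7) = 0.001935 K/W
ΣR = 0.001045 + 0.001935 = 0.002980 K/W
Q = ΔT/ΣR = (1260 °C − 23.2 °C)/0.002980 = 4.150×10^5 W
From the inner boundary to the silica brick/magnesite brick interface, ΣR_partial = 0.001045 K/W.
T_interface = T_in − Q·ΣR_partial = 1260 °C − (4.150×10^5)(0.001045) = 826 °C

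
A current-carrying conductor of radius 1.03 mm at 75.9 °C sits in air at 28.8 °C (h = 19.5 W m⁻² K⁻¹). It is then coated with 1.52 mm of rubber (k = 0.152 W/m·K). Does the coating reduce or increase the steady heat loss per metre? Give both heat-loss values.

Critical radius for a cylinder: r_cr = k/h = 0.00779 m = 0.779 cm.
Outer radius after coating: r₂ = 0.00103 + 0.00152 = 0.00255 m.
Since r₁ < r_cr and r₂ ≤ r_cr, the coating moves toward the maximum at r_cr — heat loss rises.
Bare: R = 1/(2πr₁h) = 7.924 m·K/W; Q = 47.1/7.924 = 5.94 W/m.
Coated: R = R_cond + R_conv = 4.150 m·K/W; Q = 47.1/4.150 = 11.3 W/m.

increases: 5.94 → 11.3 W/m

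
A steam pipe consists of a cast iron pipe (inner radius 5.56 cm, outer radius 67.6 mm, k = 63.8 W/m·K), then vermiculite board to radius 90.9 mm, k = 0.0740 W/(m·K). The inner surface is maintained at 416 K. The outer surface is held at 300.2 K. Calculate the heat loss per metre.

Q' = 182 W/m

Resistance network (inner→outer):
  R'_cast iron = ln(0.0676/0.0556)/(2πk) = 0.1954/(2π·63.8) = 4.875×10^-4 m·K/W
  R'_vermiculite board = ln(0.0909/0.0676)/(2πk) = 0.2962/(2π·0.0740) = 0.6369 m·K/W
ΣR = 4.875×10^-4 + 0.6369 = 0.6374 m·K/W
Q' = ΔT/ΣR = (416 K − 300.2 K)/0.6374 = 182 W/m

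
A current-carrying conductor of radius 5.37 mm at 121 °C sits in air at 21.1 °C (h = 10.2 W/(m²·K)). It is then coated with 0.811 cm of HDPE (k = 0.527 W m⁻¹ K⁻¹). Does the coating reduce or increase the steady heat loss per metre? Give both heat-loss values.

Critical radius for a cylinder: r_cr = k/h = 0.0517 m = 5.17 cm.
Outer radius after coating: r₂ = 0.00537 + 0.00811 = 0.01348 m.
Since r₁ < r_cr and r₂ ≤ r_cr, the coating moves toward the maximum at r_cr — heat loss rises.
Bare: R = 1/(2πr₁h) = 2.906 m·K/W; Q = 99.9/2.906 = 34.4 W/m.
Coated: R = R_cond + R_conv = 1.435 m·K/W; Q = 99.9/1.435 = 69.6 W/m.

increases: 34.4 → 69.6 W/m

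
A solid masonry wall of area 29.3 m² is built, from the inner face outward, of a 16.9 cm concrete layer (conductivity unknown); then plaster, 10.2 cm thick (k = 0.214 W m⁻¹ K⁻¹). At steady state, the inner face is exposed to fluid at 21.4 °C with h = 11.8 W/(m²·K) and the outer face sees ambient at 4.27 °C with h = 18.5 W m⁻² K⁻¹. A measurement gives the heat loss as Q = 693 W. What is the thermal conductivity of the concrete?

ΣR = ΔT/Q = |21.4 − 4.27|/693 = 0.02472 K/W
Known resistances:
  R_conv,in = 1/(hA) = 1/(11.8·29.3) = 0.002892 K/W
  R_plaster = L/(kA) = 0.102/(0.214·29.3) = 0.01627 K/W
  R_conv,out = 1/(hA) = 1/(18.5·29.3) = 0.001845 K/W
R_concrete = ΣR − ΣR_known = 0.02472 − 0.02101 = 0.003710 K/W
L/(kA) = 0.003710 ⇒ k = 0.169/(0.003710·29.3) = 1.55 W/m·K

k = 1.55 W/m·K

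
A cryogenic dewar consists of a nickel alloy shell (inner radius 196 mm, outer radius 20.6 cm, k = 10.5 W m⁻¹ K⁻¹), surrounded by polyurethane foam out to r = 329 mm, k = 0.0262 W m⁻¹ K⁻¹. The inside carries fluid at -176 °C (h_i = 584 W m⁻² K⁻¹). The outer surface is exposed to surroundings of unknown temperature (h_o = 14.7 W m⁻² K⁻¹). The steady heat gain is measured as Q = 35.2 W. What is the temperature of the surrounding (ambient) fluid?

Series resistances:
  R_conv,in = 1/(4πr²h) = 1/(4π·0.196²·584) = 0.003547 K/W
  R_nickel alloy = (1/0.196 − 1/0.206)/(4πk) = 0.2477/(4π·10.5) = 0.001877 K/W
  R_polyurethane foam = (1/0.206 − 1/0.329)/(4πk) = 1.815/(4π·0.0262) = 5.512 K/W
  R_conv,out = 1/(4πr²h) = 1/(4π·0.329²·14.7) = 0.05001 K/W
ΣR = 5.568 K/W
ΔT = Q·ΣR = 35.2 × 5.568 = 196.0 K
Heat flows inward, so T_out = T_in + ΔT = -176 + 196.0 = 20.0 °C

T_out = 20.0 °C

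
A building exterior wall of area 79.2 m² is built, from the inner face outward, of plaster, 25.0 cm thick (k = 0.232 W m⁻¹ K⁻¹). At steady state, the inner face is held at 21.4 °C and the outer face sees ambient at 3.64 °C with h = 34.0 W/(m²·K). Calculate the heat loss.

Series thermal resistances, inner to outer:
  R_plaster = L/(kA) = 0.250/(0.232·79.2) = 0.01361 K/W
  R_conv,out = 1/(hA) = 1/(34.0·79.2) = 3.714×10^-4 K/W
ΣR = 0.01361 + 3.714×10^-4 = 0.01398 K/W
Q = ΔT/ΣR = (21.4 °C − 3.64 °C)/0.01398 = 1270 W

Q = 1270 W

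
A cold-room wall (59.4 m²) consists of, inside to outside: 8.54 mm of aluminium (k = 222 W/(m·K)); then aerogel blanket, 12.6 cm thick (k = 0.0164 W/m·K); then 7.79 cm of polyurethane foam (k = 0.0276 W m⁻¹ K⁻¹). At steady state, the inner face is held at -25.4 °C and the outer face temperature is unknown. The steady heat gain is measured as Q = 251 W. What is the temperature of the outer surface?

T_out = 19.0 °C

Series resistances:
  R_aluminium = L/(kA) = 0.00854/(222·59.4) = 6.476×10^-7 K/W
  R_aerogel blanket = L/(kA) = 0.126/(0.0164·59.4) = 0.1293 K/W
  R_polyurethane foam = L/(kA) = 0.0779/(0.0276·59.4) = 0.04752 K/W
ΣR = 0.1769 K/W
ΔT = Q·ΣR = 251 × 0.1769 = 44.40 K
Heat flows inward, so T_out = T_in + ΔT = -25.4 + 44.40 = 19.0 °C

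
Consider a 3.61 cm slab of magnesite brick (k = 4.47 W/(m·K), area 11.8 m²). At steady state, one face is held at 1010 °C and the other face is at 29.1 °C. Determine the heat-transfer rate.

Q = 1430 kW

Q = kA·ΔT/L = 4.47 × 11.8 × |1010 °C − 29.1 °C| / 0.0361 = 1.43×10^6 W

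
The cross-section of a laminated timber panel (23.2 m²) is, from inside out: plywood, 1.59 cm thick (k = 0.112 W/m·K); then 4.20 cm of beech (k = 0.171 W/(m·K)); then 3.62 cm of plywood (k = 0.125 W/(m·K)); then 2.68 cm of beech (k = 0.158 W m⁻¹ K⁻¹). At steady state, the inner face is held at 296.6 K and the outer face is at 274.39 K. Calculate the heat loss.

Q = 608 W

Treat each layer as a resistance in series:
  R_plywood = L/(kA) = 0.0159/(0.112·23.2) = 0.006119 K/W
  R_beech = L/(kA) = 0.0420/(0.171·23.2) = 0.01059 K/W
  R_plywood = L/(kA) = 0.0362/(0.125·23.2) = 0.01248 K/W
  R_beech = L/(kA) = 0.0268/(0.158·23.2) = 0.007311 K/W
ΣR = 0.006119 + 0.01059 + 0.01248 + 0.007311 = 0.03650 K/W
Q = ΔT/ΣR = (296.6 K − 274.39 K)/0.03650 = 608 W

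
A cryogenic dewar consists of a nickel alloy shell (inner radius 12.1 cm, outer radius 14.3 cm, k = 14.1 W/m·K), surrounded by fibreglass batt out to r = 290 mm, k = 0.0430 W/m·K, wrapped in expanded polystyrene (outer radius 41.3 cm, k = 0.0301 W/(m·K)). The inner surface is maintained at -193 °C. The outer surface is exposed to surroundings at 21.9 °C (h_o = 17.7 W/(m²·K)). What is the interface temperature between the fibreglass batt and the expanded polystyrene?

T = -41.4 °C

Treat each layer as a resistance in series:
  R_nickel alloy = (1/0.121 − 1/0.143)/(4πk) = 1.271/(4π·14.1) = 0.007176 K/W
  R_fibreglass batt = (1/0.143 − 1/0.290)/(4πk) = 3.545/(4π·0.0430) = 6.560 K/W
  R_expanded polystyrene = (1/0.290 − 1/0.413)/(4πk) = 1.027/(4π·0.0301) = 2.715 K/W
  R_conv,out = 1/(4πr²h) = 1/(4π·0.413²·17.7) = 0.02636 K/W
ΣR = 0.007176 + 6.560 + 2.715 + 0.02636 = 9.309 K/W
Q = ΔT/ΣR = (-193 °C − 21.9 °C)/9.309 = -23.09 W
From the inner boundary to the fibreglass batt/expanded polystyrene interface, ΣR_partial = 6.567 K/W.
T_interface = T_in − Q·ΣR_partial = -193 °C − (-23.09)(6.567) = -41.4 °C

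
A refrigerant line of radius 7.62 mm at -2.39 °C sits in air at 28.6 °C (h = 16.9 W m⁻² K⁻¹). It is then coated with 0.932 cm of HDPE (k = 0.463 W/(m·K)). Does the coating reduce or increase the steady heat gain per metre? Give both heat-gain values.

Critical radius for a cylinder: r_cr = k/h = 0.0274 m = 2.74 cm.
Outer radius after coating: r₂ = 0.00762 + 0.00932 = 0.01694 m.
Since r₁ < r_cr and r₂ ≤ r_cr, the coating moves toward the maximum at r_cr — heat gain rises.
Bare: R = 1/(2πr₁h) = 1.236 m·K/W; Q = 30.99/1.236 = 25.1 W/m.
Coated: R = R_cond + R_conv = 0.8305 m·K/W; Q = 30.99/0.8305 = 37.3 W/m.

increases: 25.1 → 37.3 W/m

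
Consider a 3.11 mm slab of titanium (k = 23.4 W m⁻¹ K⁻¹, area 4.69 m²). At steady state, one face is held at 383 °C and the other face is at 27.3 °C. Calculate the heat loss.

Q = 1.26×10^7 W

Q = kA·ΔT/L = 23.4 × 4.69 × |383 °C − 27.3 °C| / 0.00311 = 1.26×10^7 W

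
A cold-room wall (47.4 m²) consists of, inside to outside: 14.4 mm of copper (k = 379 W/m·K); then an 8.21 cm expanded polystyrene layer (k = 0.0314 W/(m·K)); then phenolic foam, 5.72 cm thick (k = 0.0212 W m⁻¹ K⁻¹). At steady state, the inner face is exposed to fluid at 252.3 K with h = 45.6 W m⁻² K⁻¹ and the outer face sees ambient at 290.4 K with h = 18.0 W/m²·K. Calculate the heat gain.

Series thermal resistances, inner to outer:
  R_conv,in = 1/(hA) = 1/(45.6·47.4) = 4.627×10^-4 K/W
  R_copper = L/(kA) = 0.0144/(379·47.4) = 8.016×10^-7 K/W
  R_expanded polystyrene = L/(kA) = 0.0821/(0.0314·47.4) = 0.05516 K/W
  R_phenolic foam = L/(kA) = 0.0572/(0.0212·47.4) = 0.05692 K/W
  R_conv,out = 1/(hA) = 1/(18.0·47.4) = 0.001172 K/W
ΣR = 4.627×10^-4 + 8.016×10^-7 + 0.05516 + 0.05692 + 0.001172 = 0.1137 K/W
Q = ΔT/ΣR = (252.3 K − 290.4 K)/0.1137 = -335 W
(Negative Q ⇒ heat flows inward; heat gain = 335 W.)

Q = 335 W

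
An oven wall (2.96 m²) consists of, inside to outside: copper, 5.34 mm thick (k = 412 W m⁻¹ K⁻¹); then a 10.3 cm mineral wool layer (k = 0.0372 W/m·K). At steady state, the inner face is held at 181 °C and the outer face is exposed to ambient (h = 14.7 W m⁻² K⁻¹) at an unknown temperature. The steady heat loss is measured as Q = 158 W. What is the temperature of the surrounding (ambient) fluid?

T_out = 29.6 °C

Sum the resistances:
  R_copper = L/(kA) = 0.00534/(412·2.96) = 4.379×10^-6 K/W
  R_mineral wool = L/(kA) = 0.103/(0.0372·2.96) = 0.9354 K/W
  R_conv,out = 1/(hA) = 1/(14.7·2.96) = 0.02298 K/W
ΣR = 0.9584 K/W
ΔT = Q·ΣR = 158 × 0.9584 = 151.4 K
Heat flows outward, so T_out = T_in − ΔT = 181 − 151.4 = 29.6 °C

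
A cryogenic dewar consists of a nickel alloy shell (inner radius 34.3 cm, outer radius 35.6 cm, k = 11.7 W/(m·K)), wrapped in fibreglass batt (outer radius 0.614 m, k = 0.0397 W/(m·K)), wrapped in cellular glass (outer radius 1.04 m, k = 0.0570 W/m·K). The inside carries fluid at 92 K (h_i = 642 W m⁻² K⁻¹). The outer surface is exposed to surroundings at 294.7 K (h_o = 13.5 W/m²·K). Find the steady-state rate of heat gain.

Series thermal resistances, inner to outer:
  R_conv,in = 1/(4πr²h) = 1/(4π·0.343²·642) = 0.001054 K/W
  R_nickel alloy = (1/0.343 − 1/0.356)/(4πk) = 0.1065/(4π·11.7) = 7.241×10^-4 K/W
  R_fibreglass batt = (1/0.356 − 1/0.614)/(4πk) = 1.180/(4π·0.0397) = 2.366 K/W
  R_cellular glass = (1/0.614 − 1/1.04)/(4πk) = 0.6671/(4π·0.0570) = 0.9314 K/W
  R_conv,out = 1/(4πr²h) = 1/(4π·1.04²·13.5) = 0.005450 K/W
ΣR = 0.001054 + 7.241×10^-4 + 2.366 + 0.9314 + 0.005450 = 3.305 K/W
Q = ΔT/ΣR = (92 K − 294.7 K)/3.305 = -61.3 W
(Negative Q ⇒ heat flows inward; heat gain = 61.3 W.)

Q = 61.3 W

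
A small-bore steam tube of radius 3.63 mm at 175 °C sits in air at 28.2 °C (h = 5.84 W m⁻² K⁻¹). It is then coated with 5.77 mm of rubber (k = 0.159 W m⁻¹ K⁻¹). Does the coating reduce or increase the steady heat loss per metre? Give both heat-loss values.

increases: 19.6 → 38.1 W/m

Critical radius for a cylinder: r_cr = k/h = 0.0272 m = 2.72 cm.
Outer radius after coating: r₂ = 0.00363 + 0.00577 = 0.00940 m.
Since r₁ < r_cr and r₂ ≤ r_cr, the coating moves toward the maximum at r_cr — heat loss rises.
Bare: R = 1/(2πr₁h) = 7.508 m·K/W; Q = 146.8/7.508 = 19.6 W/m.
Coated: R = R_cond + R_conv = 3.852 m·K/W; Q = 146.8/3.852 = 38.1 W/m.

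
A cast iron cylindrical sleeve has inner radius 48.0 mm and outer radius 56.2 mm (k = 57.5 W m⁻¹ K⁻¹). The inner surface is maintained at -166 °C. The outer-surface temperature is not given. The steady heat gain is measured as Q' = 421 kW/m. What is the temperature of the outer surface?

Series resistances:
  R'_cast iron = ln(0.0562/0.0480)/(2πk) = 0.1577/(2π·57.5) = 4.365×10^-4 m·K/W
ΣR = 4.365×10^-4 m·K/W
ΔT = Q'·ΣR = 4.21×10^5 × 4.365×10^-4 = 183.8 K
Heat flows inward, so T_out = T_in + ΔT = -166 + 183.8 = 17.8 °C

T_out = 17.8 °C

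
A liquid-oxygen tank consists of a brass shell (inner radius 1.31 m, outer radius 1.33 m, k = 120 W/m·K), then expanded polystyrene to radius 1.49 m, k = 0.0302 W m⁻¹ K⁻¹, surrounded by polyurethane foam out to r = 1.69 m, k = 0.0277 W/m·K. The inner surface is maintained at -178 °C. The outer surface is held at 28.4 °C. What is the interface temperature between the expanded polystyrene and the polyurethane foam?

T = -78.4 °C

Resistance network (inner→outer):
  R_brass = (1/1.31 − 1/1.33)/(4πk) = 0.01148/(4π·120) = 7.612×10^-6 K/W
  R_expanded polystyrene = (1/1.33 − 1/1.49)/(4πk) = 0.08074/(4π·0.0302) = 0.2127 K/W
  R_polyurethane foam = (1/1.49 − 1/1.69)/(4πk) = 0.07942/(4π·0.0277) = 0.2282 K/W
ΣR = 7.612×10^-6 + 0.2127 + 0.2282 = 0.4409 K/W
Q = ΔT/ΣR = (-178 °C − 28.4 °C)/0.4409 = -468.1 W
From the inner boundary to the expanded polystyrene/polyurethane foam interface, ΣR_partial = 0.2127 K/W.
T_interface = T_in − Q·ΣR_partial = -178 °C − (-468.1)(0.2127) = -78.4 °C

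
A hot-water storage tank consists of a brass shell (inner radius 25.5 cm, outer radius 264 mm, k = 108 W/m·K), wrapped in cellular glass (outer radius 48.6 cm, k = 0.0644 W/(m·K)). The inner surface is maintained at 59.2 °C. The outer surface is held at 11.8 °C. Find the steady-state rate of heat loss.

Q = 22.2 W

Series thermal resistances, inner to outer:
  R_brass = (1/0.255 − 1/0.264)/(4πk) = 0.1337/(4π·108) = 9.851×10^-5 K/W
  R_cellular glass = (1/0.264 − 1/0.486)/(4πk) = 1.730/(4π·0.0644) = 2.138 K/W
ΣR = 9.851×10^-5 + 2.138 = 2.138 K/W
Q = ΔT/ΣR = (59.2 °C − 11.8 °C)/2.138 = 22.2 W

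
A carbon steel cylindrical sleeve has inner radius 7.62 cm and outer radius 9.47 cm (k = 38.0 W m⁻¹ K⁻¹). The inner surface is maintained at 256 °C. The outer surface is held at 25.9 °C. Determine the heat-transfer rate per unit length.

Q' = 2.53×10^5 W/m

Q' = 2πk·ΔT/ln(r₂/r₁) = 2π × 38.0 × 230.1 / ln(0.0947/0.0762) = 2.53×10^5 W/m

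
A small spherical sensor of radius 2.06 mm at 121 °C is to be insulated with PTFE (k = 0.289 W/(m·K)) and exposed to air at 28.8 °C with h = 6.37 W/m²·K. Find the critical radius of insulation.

For a sphere, r_cr = 2k_ins/h = 2·0.289/6.37 = 0.0907 m = 9.07 cm

r_cr = 9.07 cm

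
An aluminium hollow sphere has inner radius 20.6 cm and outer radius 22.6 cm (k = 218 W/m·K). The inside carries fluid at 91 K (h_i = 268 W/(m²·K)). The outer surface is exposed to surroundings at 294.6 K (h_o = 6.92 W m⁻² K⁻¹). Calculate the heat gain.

Q = 876 W

Treat each layer as a resistance in series:
  R_conv,in = 1/(4πr²h) = 1/(4π·0.206²·268) = 0.006997 K/W
  R_aluminium = (1/0.206 − 1/0.226)/(4πk) = 0.4296/(4π·218) = 1.568×10^-4 K/W
  R_conv,out = 1/(4πr²h) = 1/(4π·0.226²·6.92) = 0.2251 K/W
ΣR = 0.006997 + 1.568×10^-4 + 0.2251 = 0.2323 K/W
Q = ΔT/ΣR = (91 K − 294.6 K)/0.2323 = -876 W
(Negative Q ⇒ heat flows inward; heat gain = 876 W.)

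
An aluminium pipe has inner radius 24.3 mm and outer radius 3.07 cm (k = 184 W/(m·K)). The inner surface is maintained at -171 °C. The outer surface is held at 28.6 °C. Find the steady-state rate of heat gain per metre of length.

Q' = 2πk·ΔT/ln(r₂/r₁) = 2π × 184 × 199.6 / ln(0.0307/0.0243) = 9.87×10^5 W/m

Q' = 987 kW/m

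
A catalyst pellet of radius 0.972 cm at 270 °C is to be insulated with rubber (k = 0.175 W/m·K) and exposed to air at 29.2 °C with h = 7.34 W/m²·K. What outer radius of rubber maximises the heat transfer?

r_cr = 4.77 cm

For a sphere, r_cr = 2k_ins/h = 2·0.175/7.34 = 0.0477 m = 4.77 cm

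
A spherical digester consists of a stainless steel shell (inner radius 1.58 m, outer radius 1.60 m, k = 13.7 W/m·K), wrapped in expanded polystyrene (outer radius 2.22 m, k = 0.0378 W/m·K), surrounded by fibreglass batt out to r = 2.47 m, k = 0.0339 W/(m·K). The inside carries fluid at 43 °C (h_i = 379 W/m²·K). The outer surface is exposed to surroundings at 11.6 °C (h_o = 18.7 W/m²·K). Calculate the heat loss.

Q = 66.1 W

Treat each layer as a resistance in series:
  R_conv,in = 1/(4πr²h) = 1/(4π·1.58²·379) = 8.411×10^-5 K/W
  R_stainless steel = (1/1.58 − 1/1.60)/(4πk) = 0.007911/(4π·13.7) = 4.595×10^-5 K/W
  R_expanded polystyrene = (1/1.60 − 1/2.22)/(4πk) = 0.1745/(4π·0.0378) = 0.3675 K/W
  R_fibreglass batt = (1/2.22 − 1/2.47)/(4πk) = 0.04559/(4π·0.0339) = 0.1070 K/W
  R_conv,out = 1/(4πr²h) = 1/(4π·2.47²·18.7) = 6.975×10^-4 K/W
ΣR = 8.411×10^-5 + 4.595×10^-5 + 0.3675 + 0.1070 + 6.975×10^-4 = 0.4753 K/W
Q = ΔT/ΣR = (43 °C − 11.6 °C)/0.4753 = 66.1 W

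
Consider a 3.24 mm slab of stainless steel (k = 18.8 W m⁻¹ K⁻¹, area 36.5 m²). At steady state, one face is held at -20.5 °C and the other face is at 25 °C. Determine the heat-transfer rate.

Q = kA·ΔT/L = 18.8 × 36.5 × |-20.5 °C − 25 °C| / 0.00324 = 9.64×10^6 W

Q = 9.64×10^6 W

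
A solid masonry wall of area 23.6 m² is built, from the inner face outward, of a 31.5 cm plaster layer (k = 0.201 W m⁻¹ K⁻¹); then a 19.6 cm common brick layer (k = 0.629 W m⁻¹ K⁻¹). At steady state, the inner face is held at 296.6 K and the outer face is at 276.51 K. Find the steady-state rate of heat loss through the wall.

Q = 252 W

Resistance network (inner→outer):
  R_plaster = L/(kA) = 0.315/(0.201·23.6) = 0.06641 K/W
  R_common brick = L/(kA) = 0.196/(0.629·23.6) = 0.01320 K/W
ΣR = 0.06641 + 0.01320 = 0.07961 K/W
Q = ΔT/ΣR = (296.6 K − 276.51 K)/0.07961 = 252 W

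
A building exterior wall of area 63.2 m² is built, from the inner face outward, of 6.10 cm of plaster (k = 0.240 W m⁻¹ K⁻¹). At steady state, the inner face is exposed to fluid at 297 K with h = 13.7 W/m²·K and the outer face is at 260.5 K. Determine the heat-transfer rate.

Resistance network (inner→outer):
  R_conv,in = 1/(hA) = 1/(13.7·63.2) = 0.001155 K/W
  R_plaster = L/(kA) = 0.0610/(0.240·63.2) = 0.004022 K/W
ΣR = 0.001155 + 0.004022 = 0.005177 K/W
Q = ΔT/ΣR = (297 K − 260.5 K)/0.005177 = 7050 W

Q = 7050 W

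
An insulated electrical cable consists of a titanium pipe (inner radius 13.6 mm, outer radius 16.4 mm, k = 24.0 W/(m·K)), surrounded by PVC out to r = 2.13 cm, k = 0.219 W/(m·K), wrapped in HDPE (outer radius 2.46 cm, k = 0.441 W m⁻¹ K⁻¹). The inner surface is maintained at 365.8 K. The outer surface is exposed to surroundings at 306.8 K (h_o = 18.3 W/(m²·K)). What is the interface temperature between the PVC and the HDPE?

Series thermal resistances, inner to outer:
  R'_titanium = ln(0.0164/0.0136)/(2πk) = 0.1872/(2π·24.0) = 0.001241 m·K/W
  R'_PVC = ln(0.0213/0.0164)/(2πk) = 0.2614/(2π·0.219) = 0.1900 m·K/W
  R'_HDPE = ln(0.0246/0.0213)/(2πk) = 0.1440/(2π·0.441) = 0.05198 m·K/W
  R'_conv,out = 1/(2πr h) = 1/(2π·0.0246·18.3) = 0.3535 m·K/W
ΣR = 0.001241 + 0.1900 + 0.05198 + 0.3535 = 0.5967 m·K/W
Q' = ΔT/ΣR = (365.8 K − 306.8 K)/0.5967 = 98.88 W/m
From the inner boundary to the PVC/HDPE interface, ΣR_partial = 0.1912 m·K/W.
T_interface = T_in − Q'·ΣR_partial = 365.8 K − (98.88)(0.1912) = 346.9 K

T = 346.9 K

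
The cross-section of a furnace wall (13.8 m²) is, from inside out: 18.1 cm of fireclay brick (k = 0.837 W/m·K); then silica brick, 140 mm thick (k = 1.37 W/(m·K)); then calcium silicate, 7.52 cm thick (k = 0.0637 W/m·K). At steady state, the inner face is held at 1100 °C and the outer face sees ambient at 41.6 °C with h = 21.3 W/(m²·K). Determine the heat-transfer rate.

Treat each layer as a resistance in series:
  R_fireclay brick = L/(kA) = 0.181/(0.837·13.8) = 0.01567 K/W
  R_silica brick = L/(kA) = 0.140/(1.37·13.8) = 0.007405 K/W
  R_calcium silicate = L/(kA) = 0.0752/(0.0637·13.8) = 0.08555 K/W
  R_conv,out = 1/(hA) = 1/(21.3·13.8) = 0.003402 K/W
ΣR = 0.01567 + 0.007405 + 0.08555 + 0.003402 = 0.1120 K/W
Q = ΔT/ΣR = (1100 °C − 41.6 °C)/0.1120 = 9450 W

Q = 9450 W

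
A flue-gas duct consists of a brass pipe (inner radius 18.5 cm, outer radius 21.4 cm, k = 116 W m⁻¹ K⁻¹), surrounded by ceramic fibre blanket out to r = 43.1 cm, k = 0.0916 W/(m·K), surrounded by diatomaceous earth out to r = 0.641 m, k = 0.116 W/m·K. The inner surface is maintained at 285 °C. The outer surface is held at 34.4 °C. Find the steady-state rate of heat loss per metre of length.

Series thermal resistances, inner to outer:
  R'_brass = ln(0.214/0.185)/(2πk) = 0.1456/(2π·116) = 1.998×10^-4 m·K/W
  R'_ceramic fibre blanket = ln(0.431/0.214)/(2πk) = 0.7001/(2π·0.0916) = 1.216 m·K/W
  R'_diatomaceous earth = ln(0.641/0.431)/(2πk) = 0.3969/(2π·0.116) = 0.5446 m·K/W
ΣR = 1.998×10^-4 + 1.216 + 0.5446 = 1.761 m·K/W
Q' = ΔT/ΣR = (285 °C − 34.4 °C)/1.761 = 142 W/m

Q' = 142 W/m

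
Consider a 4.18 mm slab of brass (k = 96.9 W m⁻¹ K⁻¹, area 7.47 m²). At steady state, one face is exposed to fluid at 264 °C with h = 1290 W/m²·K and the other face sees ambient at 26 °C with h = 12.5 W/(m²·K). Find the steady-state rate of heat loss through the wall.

Resistance network (inner→outer):
  R_conv,in = 1/(hA) = 1/(1290·7.47) = 1.038×10^-4 K/W
  R_brass = L/(kA) = 0.00418/(96.9·7.47) = 5.775×10^-6 K/W
  R_conv,out = 1/(hA) = 1/(12.5·7.47) = 0.01071 K/W
ΣR = 1.038×10^-4 + 5.775×10^-6 + 0.01071 = 0.01082 K/W
Q = ΔT/ΣR = (264 °C − 26 °C)/0.01082 = 22000 W

Q = 22.0 kW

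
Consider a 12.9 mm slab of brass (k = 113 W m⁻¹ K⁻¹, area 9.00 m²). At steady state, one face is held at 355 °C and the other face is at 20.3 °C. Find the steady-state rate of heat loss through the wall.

Q = kA·ΔT/L = 113 × 9.00 × |355 °C − 20.3 °C| / 0.0129 = 2.64×10^7 W

Q = 26400 kW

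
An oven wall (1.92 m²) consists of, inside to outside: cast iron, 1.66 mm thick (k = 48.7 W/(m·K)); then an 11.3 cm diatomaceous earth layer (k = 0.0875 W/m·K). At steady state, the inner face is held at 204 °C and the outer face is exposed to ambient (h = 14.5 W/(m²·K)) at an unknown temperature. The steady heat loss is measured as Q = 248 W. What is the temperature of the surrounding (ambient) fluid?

Sum the resistances:
  R_cast iron = L/(kA) = 0.00166/(48.7·1.92) = 1.775×10^-5 K/W
  R_diatomaceous earth = L/(kA) = 0.113/(0.0875·1.92) = 0.6726 K/W
  R_conv,out = 1/(hA) = 1/(14.5·1.92) = 0.03592 K/W
ΣR = 0.7086 K/W
ΔT = Q·ΣR = 248 × 0.7086 = 175.7 K
Heat flows outward, so T_out = T_in − ΔT = 204 − 175.7 = 28.3 °C

T_out = 28.3 °C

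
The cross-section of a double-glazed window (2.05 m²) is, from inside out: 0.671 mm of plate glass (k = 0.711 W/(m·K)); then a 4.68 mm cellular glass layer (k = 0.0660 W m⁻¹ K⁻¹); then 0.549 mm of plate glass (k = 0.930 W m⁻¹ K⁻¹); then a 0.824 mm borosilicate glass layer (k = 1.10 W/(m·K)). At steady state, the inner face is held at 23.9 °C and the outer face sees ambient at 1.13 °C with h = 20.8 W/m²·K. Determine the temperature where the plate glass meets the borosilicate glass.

T = 10.3 °C

Resistance network (inner→outer):
  R_plate glass = L/(kA) = 6.71×10^-4/(0.711·2.05) = 4.604×10^-4 K/W
  R_cellular glass = L/(kA) = 0.00468/(0.0660·2.05) = 0.03459 K/W
  R_plate glass = L/(kA) = 5.49×10^-4/(0.930·2.05) = 2.880×10^-4 K/W
  R_borosilicate glass = L/(kA) = 8.24×10^-4/(1.10·2.05) = 3.654×10^-4 K/W
  R_conv,out = 1/(hA) = 1/(20.8·2.05) = 0.02345 K/W
ΣR = 4.604×10^-4 + 0.03459 + 2.880×10^-4 + 3.654×10^-4 + 0.02345 = 0.05915 K/W
Q = ΔT/ΣR = (23.9 °C − 1.13 °C)/0.05915 = 385.0 W
From the inner boundary to the plate glass/borosilicate glass interface, ΣR_partial = 0.03534 K/W.
T_interface = T_in − Q·ΣR_partial = 23.9 °C − (385.0)(0.03534) = 10.3 °C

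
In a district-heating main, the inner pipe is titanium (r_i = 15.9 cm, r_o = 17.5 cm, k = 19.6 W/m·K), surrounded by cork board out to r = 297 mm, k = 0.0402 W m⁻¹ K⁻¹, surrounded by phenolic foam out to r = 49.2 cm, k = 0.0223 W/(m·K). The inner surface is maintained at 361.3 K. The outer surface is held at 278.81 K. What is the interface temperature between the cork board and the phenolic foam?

T = 331.0 K

Treat each layer as a resistance in series:
  R'_titanium = ln(0.175/0.159)/(2πk) = 0.09588/(2π·19.6) = 7.786×10^-4 m·K/W
  R'_cork board = ln(0.297/0.175)/(2πk) = 0.5289/(2π·0.0402) = 2.094 m·K/W
  R'_phenolic foam = ln(0.492/0.297)/(2πk) = 0.5047/(2π·0.0223) = 3.602 m·K/W
ΣR = 7.786×10^-4 + 2.094 + 3.602 = 5.697 m·K/W
Q' = ΔT/ΣR = (361.3 K − 278.81 K)/5.697 = 14.48 W/m
From the inner boundary to the cork board/phenolic foam interface, ΣR_partial = 2.095 m·K/W.
T_interface = T_in − Q'·ΣR_partial = 361.3 K − (14.48)(2.095) = 331.0 K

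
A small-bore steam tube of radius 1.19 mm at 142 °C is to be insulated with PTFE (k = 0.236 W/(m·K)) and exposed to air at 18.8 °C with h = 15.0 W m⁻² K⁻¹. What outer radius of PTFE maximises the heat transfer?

For a cylinder, r_cr = k_ins/h = 0.236/15.0 = 0.0157 m = 1.57 cm

r_cr = 1.57 cm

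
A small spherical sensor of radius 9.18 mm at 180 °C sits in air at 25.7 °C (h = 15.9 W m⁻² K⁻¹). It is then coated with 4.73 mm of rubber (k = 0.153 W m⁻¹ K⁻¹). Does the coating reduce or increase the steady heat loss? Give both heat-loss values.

Critical radius for a sphere: r_cr = 2k/h = 0.0192 m = 1.92 cm.
Outer radius after coating: r₂ = 0.00918 + 0.00473 = 0.01391 m.
Since r₁ < r_cr and r₂ ≤ r_cr, the coating moves toward the maximum at r_cr — heat loss rises.
Bare: R = 1/(4πr₁²h) = 59.39 K/W; Q = 154.3/59.39 = 2.60 W.
Coated: R = R_cond + R_conv = 45.13 K/W; Q = 154.3/45.13 = 3.42 W.

increases: 2.60 → 3.42 W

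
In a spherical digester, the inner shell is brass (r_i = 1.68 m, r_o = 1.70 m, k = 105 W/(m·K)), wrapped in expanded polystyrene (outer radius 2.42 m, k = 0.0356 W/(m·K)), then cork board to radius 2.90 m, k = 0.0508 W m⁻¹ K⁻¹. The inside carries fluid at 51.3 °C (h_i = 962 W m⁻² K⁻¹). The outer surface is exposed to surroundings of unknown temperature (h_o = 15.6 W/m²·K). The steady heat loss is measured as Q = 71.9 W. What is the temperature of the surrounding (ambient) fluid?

T_out = 15.4 °C

Series resistances:
  R_conv,in = 1/(4πr²h) = 1/(4π·1.68²·962) = 2.931×10^-5 K/W
  R_brass = (1/1.68 − 1/1.70)/(4πk) = 0.007003/(4π·105) = 5.307×10^-6 K/W
  R_expanded polystyrene = (1/1.70 − 1/2.42)/(4πk) = 0.1750/(4π·0.0356) = 0.3912 K/W
  R_cork board = (1/2.42 − 1/2.90)/(4πk) = 0.06840/(4π·0.0508) = 0.1071 K/W
  R_conv,out = 1/(4πr²h) = 1/(4π·2.90²·15.6) = 6.066×10^-4 K/W
ΣR = 0.4990 K/W
ΔT = Q·ΣR = 71.9 × 0.4990 = 35.88 K
Heat flows outward, so T_out = T_in − ΔT = 51.3 − 35.88 = 15.4 °C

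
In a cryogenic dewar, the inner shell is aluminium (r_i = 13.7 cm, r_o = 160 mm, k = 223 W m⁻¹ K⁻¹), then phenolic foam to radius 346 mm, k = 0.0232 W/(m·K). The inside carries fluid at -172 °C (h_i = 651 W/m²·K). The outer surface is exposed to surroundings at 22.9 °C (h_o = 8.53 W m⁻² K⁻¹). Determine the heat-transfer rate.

Treat each layer as a resistance in series:
  R_conv,in = 1/(4πr²h) = 1/(4π·0.137²·651) = 0.006513 K/W
  R_aluminium = (1/0.137 − 1/0.160)/(4πk) = 1.049/(4π·223) = 3.744×10^-4 K/W
  R_phenolic foam = (1/0.160 − 1/0.346)/(4πk) = 3.360/(4π·0.0232) = 11.52 K/W
  R_conv,out = 1/(4πr²h) = 1/(4π·0.346²·8.53) = 0.07793 K/W
ΣR = 0.006513 + 3.744×10^-4 + 11.52 + 0.07793 = 11.60 K/W
Q = ΔT/ΣR = (-172 °C − 22.9 °C)/11.60 = -16.8 W
(Negative Q ⇒ heat flows inward; heat gain = 16.8 W.)

Q = 16.8 W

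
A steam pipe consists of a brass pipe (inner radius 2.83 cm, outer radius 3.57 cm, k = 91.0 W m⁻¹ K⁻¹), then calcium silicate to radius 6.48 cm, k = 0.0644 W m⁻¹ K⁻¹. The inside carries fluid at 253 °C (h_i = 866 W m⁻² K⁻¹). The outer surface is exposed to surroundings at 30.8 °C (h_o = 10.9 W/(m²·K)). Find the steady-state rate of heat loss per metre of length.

Series thermal resistances, inner to outer:
  R'_conv,in = 1/(2πr h) = 1/(2π·0.0283·866) = 0.006494 m·K/W
  R'_brass = ln(0.0357/0.0283)/(2πk) = 0.2323/(2π·91.0) = 4.063×10^-4 m·K/W
  R'_calcium silicate = ln(0.0648/0.0357)/(2πk) = 0.5962/(2π·0.0644) = 1.473 m·K/W
  R'_conv,out = 1/(2πr h) = 1/(2π·0.0648·10.9) = 0.2253 m·K/W
ΣR = 0.006494 + 4.063×10^-4 + 1.473 + 0.2253 = 1.705 m·K/W
Q' = ΔT/ΣR = (253 °C − 30.8 °C)/1.705 = 130 W/m

Q' = 130 W/m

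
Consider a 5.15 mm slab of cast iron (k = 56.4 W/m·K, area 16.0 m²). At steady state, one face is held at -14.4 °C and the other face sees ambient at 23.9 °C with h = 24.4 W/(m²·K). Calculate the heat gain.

Series thermal resistances, inner to outer:
  R_cast iron = L/(kA) = 0.00515/(56.4·16.0) = 5.707×10^-6 K/W
  R_conv,out = 1/(hA) = 1/(24.4·16.0) = 0.002561 K/W
ΣR = 5.707×10^-6 + 0.002561 = 0.002567 K/W
Q = ΔT/ΣR = (-14.4 °C − 23.9 °C)/0.002567 = -14900 W
(Negative Q ⇒ heat flows inward; heat gain = 14900 W.)

Q = 14900 W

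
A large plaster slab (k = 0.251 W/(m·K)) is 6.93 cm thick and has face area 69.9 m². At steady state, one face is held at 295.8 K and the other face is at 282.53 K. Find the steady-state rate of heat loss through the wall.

Q = 3360 W

Q = kA·ΔT/L = 0.251 × 69.9 × |295.8 K − 282.53 K| / 0.0693 = 3360 W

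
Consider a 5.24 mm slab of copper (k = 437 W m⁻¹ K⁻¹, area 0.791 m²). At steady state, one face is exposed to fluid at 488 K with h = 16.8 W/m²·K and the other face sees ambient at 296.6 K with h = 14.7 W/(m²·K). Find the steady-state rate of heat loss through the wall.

Series thermal resistances, inner to outer:
  R_conv,in = 1/(hA) = 1/(16.8·0.791) = 0.07525 K/W
  R_copper = L/(kA) = 0.00524/(437·0.791) = 1.516×10^-5 K/W
  R_conv,out = 1/(hA) = 1/(14.7·0.791) = 0.08600 K/W
ΣR = 0.07525 + 1.516×10^-5 + 0.08600 = 0.1613 K/W
Q = ΔT/ΣR = (488 K − 296.6 K)/0.1613 = 1190 W

Q = 1190 W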